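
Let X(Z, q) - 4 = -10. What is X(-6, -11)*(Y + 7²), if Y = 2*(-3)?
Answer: -258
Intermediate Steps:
X(Z, q) = -6 (X(Z, q) = 4 - 10 = -6)
Y = -6
X(-6, -11)*(Y + 7²) = -6*(-6 + 7²) = -6*(-6 + 49) = -6*43 = -258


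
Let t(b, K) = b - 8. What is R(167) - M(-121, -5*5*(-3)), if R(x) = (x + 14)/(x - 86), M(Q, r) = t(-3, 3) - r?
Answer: 7147/81 ≈ 88.235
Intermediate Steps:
t(b, K) = -8 + b
M(Q, r) = -11 - r (M(Q, r) = (-8 - 3) - r = -11 - r)
R(x) = (14 + x)/(-86 + x)
R(167) - M(-121, -5*5*(-3)) = (14 + 167)/(-86 + 167) - (-11 - (-5*5)*(-3)) = 181/81 - (-11 - (-25)*(-3)) = (1/81)*181 - (-11 - 1*75) = 181/81 - (-11 - 75) = 181/81 - 1*(-86) = 181/81 + 86 = 7147/81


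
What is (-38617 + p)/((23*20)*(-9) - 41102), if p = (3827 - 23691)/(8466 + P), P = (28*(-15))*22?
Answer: 14934847/17508654 ≈ 0.85300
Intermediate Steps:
P = -9240 (P = -420*22 = -9240)
p = 9932/387 (p = (3827 - 23691)/(8466 - 9240) = -19864/(-774) = -19864*(-1/774) = 9932/387 ≈ 25.664)
(-38617 + p)/((23*20)*(-9) - 41102) = (-38617 + 9932/387)/((23*20)*(-9) - 41102) = -14934847/(387*(460*(-9) - 41102)) = -14934847/(387*(-4140 - 41102)) = -14934847/387/(-45242) = -14934847/387*(-1/45242) = 14934847/17508654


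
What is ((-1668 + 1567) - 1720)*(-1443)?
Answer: 2627703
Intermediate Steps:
((-1668 + 1567) - 1720)*(-1443) = (-101 - 1720)*(-1443) = -1821*(-1443) = 2627703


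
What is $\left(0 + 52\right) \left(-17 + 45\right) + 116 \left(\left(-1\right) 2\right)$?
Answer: $1224$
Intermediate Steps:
$\left(0 + 52\right) \left(-17 + 45\right) + 116 \left(\left(-1\right) 2\right) = 52 \cdot 28 + 116 \left(-2\right) = 1456 - 232 = 1224$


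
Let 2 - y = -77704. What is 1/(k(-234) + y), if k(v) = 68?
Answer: 1/77774 ≈ 1.2858e-5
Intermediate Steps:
y = 77706 (y = 2 - 1*(-77704) = 2 + 77704 = 77706)
1/(k(-234) + y) = 1/(68 + 77706) = 1/77774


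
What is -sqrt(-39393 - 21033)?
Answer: -9*I*sqrt(746) ≈ -245.82*I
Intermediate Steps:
-sqrt(-39393 - 21033) = -sqrt(-60426) = -9*I*sqrt(746)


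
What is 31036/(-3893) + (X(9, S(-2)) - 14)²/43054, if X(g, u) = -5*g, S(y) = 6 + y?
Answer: -1322672411/167609222 ≈ -7.8914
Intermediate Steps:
31036/(-3893) + (X(9, S(-2)) - 14)²/43054 = 31036/(-3893) + (-5*9 - 14)²/43054 = 31036*(-1/3893) + (-45 - 14)²*(1/43054) = -31036/3893 + (-59)²*(1/43054) = -31036/3893 + 3481*(1/43054) = -31036/3893 + 3481/43054 = -1322672411/167609222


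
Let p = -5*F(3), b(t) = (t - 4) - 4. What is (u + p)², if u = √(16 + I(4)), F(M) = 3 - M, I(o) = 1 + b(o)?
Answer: 13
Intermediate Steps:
b(t) = -8 + t (b(t) = (-4 + t) - 4 = -8 + t)
I(o) = -7 + o (I(o) = 1 + (-8 + o) = -7 + o)
u = √13 (u = √(16 + (-7 + 4)) = √(16 - 3) = √13 ≈ 3.6056)
p = 0 (p = -5*(3 - 1*3) = -5*(3 - 3) = -5*0 = 0)
(u + p)² = (√13 + 0)² = (√13)² = 13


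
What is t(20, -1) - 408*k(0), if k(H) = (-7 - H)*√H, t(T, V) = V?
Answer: -1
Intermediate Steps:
k(H) = √H*(-7 - H)
t(20, -1) - 408*k(0) = -1 - 408*√0*(-7 - 1*0) = -1 - 0*(-7 + 0) = -1 - 0*(-7) = -1 - 408*0 = -1 + 0 = -1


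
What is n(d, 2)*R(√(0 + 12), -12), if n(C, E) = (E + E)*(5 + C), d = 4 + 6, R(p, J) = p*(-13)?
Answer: -1560*√3 ≈ -2702.0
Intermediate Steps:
R(p, J) = -13*p
d = 10
n(C, E) = 2*E*(5 + C) (n(C, E) = (2*E)*(5 + C) = 2*E*(5 + C))
n(d, 2)*R(√(0 + 12), -12) = (2*2*(5 + 10))*(-13*√(0 + 12)) = (2*2*15)*(-26*√3) = 60*(-26*√3) = -1560*√3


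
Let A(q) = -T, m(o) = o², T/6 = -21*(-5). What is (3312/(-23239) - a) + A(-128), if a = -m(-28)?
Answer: 3575494/23239 ≈ 153.86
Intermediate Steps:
T = 630 (T = 6*(-21*(-5)) = 6*105 = 630)
a = -784 (a = -1*(-28)² = -1*784 = -784)
A(q) = -630 (A(q) = -1*630 = -630)
(3312/(-23239) - a) + A(-128) = (3312/(-23239) - 1*(-784)) - 630 = (3312*(-1/23239) + 784) - 630 = (-3312/23239 + 784) - 630 = 18216064/23239 - 630 = 3575494/23239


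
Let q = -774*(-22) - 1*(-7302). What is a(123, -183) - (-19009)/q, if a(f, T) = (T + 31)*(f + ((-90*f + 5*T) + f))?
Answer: 43412719249/24330 ≈ 1.7843e+6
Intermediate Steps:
q = 24330 (q = 17028 + 7302 = 24330)
a(f, T) = (31 + T)*(-88*f + 5*T) (a(f, T) = (31 + T)*(f + (-89*f + 5*T)) = (31 + T)*(-88*f + 5*T))
a(123, -183) - (-19009)/q = (-2728*123 + 5*(-183)² + 155*(-183) - 88*(-183)*123) - (-19009)/24330 = (-335544 + 5*33489 - 28365 + 1980792) - (-19009)/24330 = (-335544 + 167445 - 28365 + 1980792) - 1*(-19009/24330) = 1784328 + 19009/24330 = 43412719249/24330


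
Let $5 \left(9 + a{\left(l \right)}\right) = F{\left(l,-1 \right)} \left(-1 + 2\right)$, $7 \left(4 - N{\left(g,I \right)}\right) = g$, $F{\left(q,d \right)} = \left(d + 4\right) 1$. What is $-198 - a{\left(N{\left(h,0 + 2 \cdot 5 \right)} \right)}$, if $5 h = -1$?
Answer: $- \frac{948}{5} \approx -189.6$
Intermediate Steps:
$h = - \frac{1}{5}$ ($h = \frac{1}{5} \left(-1\right) = - \frac{1}{5} \approx -0.2$)
$F{\left(q,d \right)} = 4 + d$ ($F{\left(q,d \right)} = \left(4 + d\right) 1 = 4 + d$)
$N{\left(g,I \right)} = 4 - \frac{g}{7}$
$a{\left(l \right)} = - \frac{42}{5}$ ($a{\left(l \right)} = -9 + \frac{\left(4 - 1\right) \left(-1 + 2\right)}{5} = -9 + \frac{3 \cdot 1}{5} = -9 + \frac{1}{5} \cdot 3 = -9 + \frac{3}{5} = - \frac{42}{5}$)
$-198 - a{\left(N{\left(h,0 + 2 \cdot 5 \right)} \right)} = -198 - - \frac{42}{5} = -198 + \frac{42}{5} = - \frac{948}{5}$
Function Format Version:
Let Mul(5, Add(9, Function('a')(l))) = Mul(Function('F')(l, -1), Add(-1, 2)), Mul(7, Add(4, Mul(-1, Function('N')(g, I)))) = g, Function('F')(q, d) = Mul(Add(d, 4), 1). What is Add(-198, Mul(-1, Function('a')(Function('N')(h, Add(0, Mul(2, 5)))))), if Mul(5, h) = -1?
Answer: Rational(-948, 5) ≈ -189.60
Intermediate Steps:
h = Rational(-1, 5) (h = Mul(Rational(1, 5), -1) = Rational(-1, 5) ≈ -0.20000)
Function('F')(q, d) = Add(4, d) (Function('F')(q, d) = Mul(Add(4, d), 1) = Add(4, d))
Function('N')(g, I) = Add(4, Mul(Rational(-1, 7), g))
Function('a')(l) = Rational(-42, 5) (Function('a')(l) = Add(-9, Mul(Rational(1, 5), Mul(Add(4, -1), Add(-1, 2)))) = Add(-9, Mul(Rational(1, 5), Mul(3, 1))) = Add(-9, Mul(Rational(1, 5), 3)) = Add(-9, Rational(3, 5)) = Rational(-42, 5))
Add(-198, Mul(-1, Function('a')(Function('N')(h, Add(0, Mul(2, 5)))))) = Add(-198, Mul(-1, Rational(-42, 5))) = Add(-198, Rational(42, 5)) = Rational(-948, 5)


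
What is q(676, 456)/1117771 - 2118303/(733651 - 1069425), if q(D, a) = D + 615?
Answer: 2368211146847/375318439754 ≈ 6.3099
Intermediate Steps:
q(D, a) = 615 + D
q(676, 456)/1117771 - 2118303/(733651 - 1069425) = (615 + 676)/1117771 - 2118303/(733651 - 1069425) = 1291*(1/1117771) - 2118303/(-335774) = 1291/1117771 - 2118303*(-1/335774) = 1291/1117771 + 2118303/335774 = 2368211146847/375318439754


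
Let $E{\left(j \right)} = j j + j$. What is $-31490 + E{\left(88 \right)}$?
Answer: $-23658$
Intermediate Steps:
$E{\left(j \right)} = j + j^{2}$ ($E{\left(j \right)} = j^{2} + j = j + j^{2}$)
$-31490 + E{\left(88 \right)} = -31490 + 88 \left(1 + 88\right) = -31490 + 88 \cdot 89 = -31490 + 7832 = -23658$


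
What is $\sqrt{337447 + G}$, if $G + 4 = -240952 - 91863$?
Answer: $2 \sqrt{1157} \approx 68.029$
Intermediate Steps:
$G = -332819$ ($G = -4 - 332815 = -332819$)
$\sqrt{337447 + G} = \sqrt{337447 - 332819} = \sqrt{4628} = 2 \sqrt{1157}$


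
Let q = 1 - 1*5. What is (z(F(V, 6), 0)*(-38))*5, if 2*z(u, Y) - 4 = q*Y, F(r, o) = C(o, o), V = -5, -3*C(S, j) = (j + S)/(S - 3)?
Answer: -380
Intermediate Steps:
C(S, j) = -(S + j)/(3*(-3 + S)) (C(S, j) = -(j + S)/(3*(S - 3)) = -(S + j)/(3*(-3 + S)))
F(r, o) = -2*o/(3*(-3 + o)) (F(r, o) = (-o - o)/(3*(-3 + o)) = (-2*o)/(3*(-3 + o)) = -2*o/(3*(-3 + o)))
q = -4 (q = 1 - 5 = -4)
z(u, Y) = 2 - 2*Y (z(u, Y) = 2 + (-4*Y)/2 = 2 - 2*Y)
(z(F(V, 6), 0)*(-38))*5 = ((2 - 2*0)*(-38))*5 = ((2 + 0)*(-38))*5 = (2*(-38))*5 = -76*5 = -380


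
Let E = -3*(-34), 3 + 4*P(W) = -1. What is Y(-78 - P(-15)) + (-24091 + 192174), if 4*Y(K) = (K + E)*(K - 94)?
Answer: 668057/4 ≈ 1.6701e+5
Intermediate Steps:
P(W) = -1 (P(W) = -¾ + (¼)*(-1) = -¾ - ¼ = -1)
E = 102
Y(K) = (-94 + K)*(102 + K)/4 (Y(K) = ((K + 102)*(K - 94))/4 = ((102 + K)*(-94 + K))/4 = ((-94 + K)*(102 + K))/4 = (-94 + K)*(102 + K)/4)
Y(-78 - P(-15)) + (-24091 + 192174) = (-2397 + 2*(-78 - 1*(-1)) + (-78 - 1*(-1))²/4) + (-24091 + 192174) = (-2397 + 2*(-78 + 1) + (-78 + 1)²/4) + 168083 = (-2397 + 2*(-77) + (¼)*(-77)²) + 168083 = (-2397 - 154 + (¼)*5929) + 168083 = (-2397 - 154 + 5929/4) + 168083 = -4275/4 + 168083 = 668057/4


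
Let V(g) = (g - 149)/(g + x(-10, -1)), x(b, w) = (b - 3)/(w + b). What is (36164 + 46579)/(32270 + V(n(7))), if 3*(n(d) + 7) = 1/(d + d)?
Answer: 73834337/28819617 ≈ 2.5619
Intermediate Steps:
n(d) = -7 + 1/(6*d) (n(d) = -7 + 1/(3*(d + d)) = -7 + 1/(3*((2*d))) = -7 + (1/(2*d))/3 = -7 + 1/(6*d))
x(b, w) = (-3 + b)/(b + w)
V(g) = (-149 + g)/(13/11 + g) (V(g) = (g - 149)/(g + (-3 - 10)/(-10 - 1)) = (-149 + g)/(g - 13/(-11)) = (-149 + g)/(g - 1/11*(-13)) = (-149 + g)/(g + 13/11) = (-149 + g)/(13/11 + g))
(36164 + 46579)/(32270 + V(n(7))) = (36164 + 46579)/(32270 + 11*(-149 + (-7 + (⅙)/7))/(13 + 11*(-7 + (⅙)/7))) = 82743/(32270 + 11*(-149 + (-7 + (⅙)*(⅐)))/(13 + 11*(-7 + (⅙)*(⅐)))) = 82743/(32270 + 11*(-149 + (-7 + 1/42))/(13 + 11*(-7 + 1/42))) = 82743/(32270 + 11*(-149 - 293/42)/(13 + 11*(-293/42))) = 82743/(32270 + 11*(-6551/42)/(13 - 3223/42)) = 82743/(32270 + 11*(-6551/42)/(-2677/42)) = 82743/(32270 + 11*(-42/2677)*(-6551/42)) = 82743/(32270 + 72061/2677) = 82743/(86458851/2677) = 82743*(2677/86458851) = 73834337/28819617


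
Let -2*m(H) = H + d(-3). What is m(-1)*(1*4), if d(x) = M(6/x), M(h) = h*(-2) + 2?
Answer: -10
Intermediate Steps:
M(h) = 2 - 2*h (M(h) = -2*h + 2 = 2 - 2*h)
d(x) = 2 - 12/x
m(H) = -3 - H/2 (m(H) = -(H + (2 - 12/(-3)))/2 = -(H + (2 - 12*(-⅓)))/2 = -(H + (2 + 4))/2 = -(H + 6)/2 = -(6 + H)/2 = -3 - H/2)
m(-1)*(1*4) = (-3 - ½*(-1))*(1*4) = (-3 + ½)*4 = -5/2*4 = -10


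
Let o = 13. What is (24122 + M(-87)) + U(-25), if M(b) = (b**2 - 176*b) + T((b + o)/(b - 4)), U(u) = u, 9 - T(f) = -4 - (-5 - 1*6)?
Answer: 46980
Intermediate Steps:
T(f) = 2 (T(f) = 9 - (-4 - (-5 - 1*6)) = 9 - (-4 - (-5 - 6)) = 9 - (-4 - 1*(-11)) = 9 - (-4 + 11) = 9 - 1*7 = 9 - 7 = 2)
M(b) = 2 + b**2 - 176*b (M(b) = (b**2 - 176*b) + 2 = 2 + b**2 - 176*b)
(24122 + M(-87)) + U(-25) = (24122 + (2 + (-87)**2 - 176*(-87))) - 25 = (24122 + (2 + 7569 + 15312)) - 25 = (24122 + 22883) - 25 = 47005 - 25 = 46980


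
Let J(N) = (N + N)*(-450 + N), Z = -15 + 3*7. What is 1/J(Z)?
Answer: -1/5328 ≈ -0.00018769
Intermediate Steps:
Z = 6 (Z = -15 + 21 = 6)
J(N) = 2*N*(-450 + N) (J(N) = (2*N)*(-450 + N) = 2*N*(-450 + N))
1/J(Z) = 1/(2*6*(-450 + 6)) = 1/(2*6*(-444)) = 1/(-5328) = -1/5328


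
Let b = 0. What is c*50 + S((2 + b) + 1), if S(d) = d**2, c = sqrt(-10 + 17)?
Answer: 9 + 50*sqrt(7) ≈ 141.29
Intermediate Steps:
c = sqrt(7) ≈ 2.6458
c*50 + S((2 + b) + 1) = sqrt(7)*50 + ((2 + 0) + 1)**2 = 50*sqrt(7) + (2 + 1)**2 = 50*sqrt(7) + 3**2 = 50*sqrt(7) + 9 = 9 + 50*sqrt(7)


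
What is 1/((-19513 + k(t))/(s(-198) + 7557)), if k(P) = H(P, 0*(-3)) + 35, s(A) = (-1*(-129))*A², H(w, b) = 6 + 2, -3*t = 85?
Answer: -153481/590 ≈ -260.14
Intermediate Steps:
t = -85/3 (t = -⅓*85 = -85/3 ≈ -28.333)
H(w, b) = 8
s(A) = 129*A²
k(P) = 43 (k(P) = 8 + 35 = 43)
1/((-19513 + k(t))/(s(-198) + 7557)) = 1/((-19513 + 43)/(129*(-198)² + 7557)) = 1/(-19470/(129*39204 + 7557)) = 1/(-19470/(5057316 + 7557)) = 1/(-19470/5064873) = 1/(-19470*1/5064873) = 1/(-590/153481) = -153481/590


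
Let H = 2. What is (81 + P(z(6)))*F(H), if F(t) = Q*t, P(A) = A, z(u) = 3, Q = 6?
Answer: 1008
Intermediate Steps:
F(t) = 6*t
(81 + P(z(6)))*F(H) = (81 + 3)*(6*2) = 84*12 = 1008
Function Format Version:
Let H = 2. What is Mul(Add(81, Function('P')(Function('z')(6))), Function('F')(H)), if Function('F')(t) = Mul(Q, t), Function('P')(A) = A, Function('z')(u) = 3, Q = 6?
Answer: 1008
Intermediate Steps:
Function('F')(t) = Mul(6, t)
Mul(Add(81, Function('P')(Function('z')(6))), Function('F')(H)) = Mul(Add(81, 3), Mul(6, 2)) = Mul(84, 12) = 1008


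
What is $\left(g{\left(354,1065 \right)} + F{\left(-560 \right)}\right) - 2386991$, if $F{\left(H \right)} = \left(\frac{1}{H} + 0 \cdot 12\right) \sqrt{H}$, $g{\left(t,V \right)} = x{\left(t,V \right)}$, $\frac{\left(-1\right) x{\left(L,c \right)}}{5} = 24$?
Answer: $-2387111 - \frac{i \sqrt{35}}{140} \approx -2.3871 \cdot 10^{6} - 0.042258 i$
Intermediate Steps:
$x{\left(L,c \right)} = -120$ ($x{\left(L,c \right)} = \left(-5\right) 24 = -120$)
$g{\left(t,V \right)} = -120$
$F{\left(H \right)} = \frac{1}{\sqrt{H}}$ ($F{\left(H \right)} = \left(\frac{1}{H} + 0\right) \sqrt{H} = \frac{\sqrt{H}}{H} = \frac{1}{\sqrt{H}}$)
$\left(g{\left(354,1065 \right)} + F{\left(-560 \right)}\right) - 2386991 = \left(-120 + \frac{1}{\sqrt{-560}}\right) - 2386991 = \left(-120 - \frac{i \sqrt{35}}{140}\right) - 2386991 = -2387111 - \frac{i \sqrt{35}}{140}$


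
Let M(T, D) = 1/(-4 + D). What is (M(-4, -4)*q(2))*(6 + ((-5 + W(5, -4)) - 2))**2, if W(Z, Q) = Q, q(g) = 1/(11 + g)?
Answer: -25/104 ≈ -0.24038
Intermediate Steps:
(M(-4, -4)*q(2))*(6 + ((-5 + W(5, -4)) - 2))**2 = (1/((-4 - 4)*(11 + 2)))*(6 + ((-5 - 4) - 2))**2 = (1/(-8*13))*(6 + (-9 - 2))**2 = (-1/8*1/13)*(6 - 11)**2 = -1/104*(-5)**2 = -1/104*25 = -25/104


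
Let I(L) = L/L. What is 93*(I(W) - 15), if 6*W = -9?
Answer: -1302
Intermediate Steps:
W = -3/2 (W = (⅙)*(-9) = -3/2 ≈ -1.5000)
I(L) = 1
93*(I(W) - 15) = 93*(1 - 15) = 93*(-14) = -1302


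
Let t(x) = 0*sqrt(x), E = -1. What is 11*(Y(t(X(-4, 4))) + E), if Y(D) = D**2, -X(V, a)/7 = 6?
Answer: -11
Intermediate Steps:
X(V, a) = -42 (X(V, a) = -7*6 = -42)
t(x) = 0
11*(Y(t(X(-4, 4))) + E) = 11*(0**2 - 1) = 11*(0 - 1) = 11*(-1) = -11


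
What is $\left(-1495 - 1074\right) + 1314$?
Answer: $-1255$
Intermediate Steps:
$\left(-1495 - 1074\right) + 1314 = -2569 + 1314 = -1255$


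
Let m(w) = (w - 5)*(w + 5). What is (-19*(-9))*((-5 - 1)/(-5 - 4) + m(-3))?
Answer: -2622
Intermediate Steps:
m(w) = (-5 + w)*(5 + w)
(-19*(-9))*((-5 - 1)/(-5 - 4) + m(-3)) = (-19*(-9))*((-5 - 1)/(-5 - 4) + (-25 + (-3)²)) = 171*(-6/(-9) + (-25 + 9)) = 171*(-6*(-⅑) - 16) = 171*(⅔ - 16) = 171*(-46/3) = -2622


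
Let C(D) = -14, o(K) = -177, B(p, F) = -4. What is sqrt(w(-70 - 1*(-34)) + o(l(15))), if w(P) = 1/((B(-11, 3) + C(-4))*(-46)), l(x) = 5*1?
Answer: I*sqrt(3370765)/138 ≈ 13.304*I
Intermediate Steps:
l(x) = 5
w(P) = 1/828 (w(P) = 1/(-4 - 14*(-46)) = -1/46/(-18) = -1/18*(-1/46) = 1/828)
sqrt(w(-70 - 1*(-34)) + o(l(15))) = sqrt(1/828 - 177) = sqrt(-146555/828) = I*sqrt(3370765)/138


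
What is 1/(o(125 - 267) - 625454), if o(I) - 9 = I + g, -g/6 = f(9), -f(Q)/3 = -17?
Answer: -1/625893 ≈ -1.5977e-6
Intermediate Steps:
f(Q) = 51 (f(Q) = -3*(-17) = 51)
g = -306 (g = -6*51 = -306)
o(I) = -297 + I (o(I) = 9 + (I - 306) = 9 + (-306 + I) = -297 + I)
1/(o(125 - 267) - 625454) = 1/((-297 + (125 - 267)) - 625454) = 1/((-297 - 142) - 625454) = 1/(-439 - 625454) = 1/(-625893) = -1/625893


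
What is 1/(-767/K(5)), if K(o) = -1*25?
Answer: 25/767 ≈ 0.032595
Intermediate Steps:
K(o) = -25
1/(-767/K(5)) = 1/(-767/(-25)) = 1/(-767*(-1/25)) = 1/(767/25) = 25/767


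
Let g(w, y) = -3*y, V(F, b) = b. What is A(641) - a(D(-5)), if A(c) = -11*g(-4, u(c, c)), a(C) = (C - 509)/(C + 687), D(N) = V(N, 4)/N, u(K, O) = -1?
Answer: -110674/3431 ≈ -32.257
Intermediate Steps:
D(N) = 4/N
a(C) = (-509 + C)/(687 + C)
A(c) = -33 (A(c) = -(-33)*(-1) = -11*3 = -33)
A(641) - a(D(-5)) = -33 - (-509 + 4/(-5))/(687 + 4/(-5)) = -33 - (-509 + 4*(-⅕))/(687 + 4*(-⅕)) = -33 - (-509 - ⅘)/(687 - ⅘) = -33 - (-2549)/(3431/5*5) = -33 - 5*(-2549)/(3431*5) = -33 - 1*(-2549/3431) = -33 + 2549/3431 = -110674/3431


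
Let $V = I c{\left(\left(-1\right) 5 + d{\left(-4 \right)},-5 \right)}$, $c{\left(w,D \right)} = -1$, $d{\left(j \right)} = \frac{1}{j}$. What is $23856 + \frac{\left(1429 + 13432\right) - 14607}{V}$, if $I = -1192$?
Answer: $\frac{14218303}{596} \approx 23856.0$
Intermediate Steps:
$V = 1192$ ($V = \left(-1192\right) \left(-1\right) = 1192$)
$23856 + \frac{\left(1429 + 13432\right) - 14607}{V} = 23856 + \frac{\left(1429 + 13432\right) - 14607}{1192} = 23856 + \left(14861 - 14607\right) \frac{1}{1192} = 23856 + 254 \cdot \frac{1}{1192} = 23856 + \frac{127}{596} = \frac{14218303}{596}$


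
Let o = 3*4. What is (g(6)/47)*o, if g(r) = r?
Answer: 72/47 ≈ 1.5319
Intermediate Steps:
o = 12
(g(6)/47)*o = (6/47)*12 = 72/47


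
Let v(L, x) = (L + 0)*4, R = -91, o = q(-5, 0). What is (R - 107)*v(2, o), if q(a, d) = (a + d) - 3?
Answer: -1584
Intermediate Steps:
q(a, d) = -3 + a + d
o = -8 (o = -3 - 5 + 0 = -8)
v(L, x) = 4*L (v(L, x) = L*4 = 4*L)
(R - 107)*v(2, o) = (-91 - 107)*(4*2) = -198*8 = -1584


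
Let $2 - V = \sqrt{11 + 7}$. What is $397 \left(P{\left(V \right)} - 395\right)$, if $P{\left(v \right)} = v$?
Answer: $-156021 - 1191 \sqrt{2} \approx -1.5771 \cdot 10^{5}$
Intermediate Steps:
$V = 2 - 3 \sqrt{2}$ ($V = 2 - \sqrt{11 + 7} = 2 - \sqrt{18} = 2 - 3 \sqrt{2} \approx -2.2426$)
$397 \left(P{\left(V \right)} - 395\right) = 397 \left(\left(2 - 3 \sqrt{2}\right) - 395\right) = 397 \left(-393 - 3 \sqrt{2}\right) = -156021 - 1191 \sqrt{2}$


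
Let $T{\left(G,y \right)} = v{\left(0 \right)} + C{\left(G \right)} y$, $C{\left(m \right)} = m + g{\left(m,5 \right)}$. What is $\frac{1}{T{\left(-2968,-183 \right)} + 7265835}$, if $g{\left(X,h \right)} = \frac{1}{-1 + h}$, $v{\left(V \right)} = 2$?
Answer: $\frac{4}{31235741} \approx 1.2806 \cdot 10^{-7}$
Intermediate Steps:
$C{\left(m \right)} = \frac{1}{4} + m$ ($C{\left(m \right)} = m + \frac{1}{-1 + 5} = m + \frac{1}{4} = \frac{1}{4} + m$)
$T{\left(G,y \right)} = 2 + y \left(\frac{1}{4} + G\right)$ ($T{\left(G,y \right)} = 2 + \left(\frac{1}{4} + G\right) y = 2 + y \left(\frac{1}{4} + G\right)$)
$\frac{1}{T{\left(-2968,-183 \right)} + 7265835} = \frac{1}{\left(2 + \frac{1}{4} \left(-183\right) - -543144\right) + 7265835} = \frac{1}{\left(2 - \frac{183}{4} + 543144\right) + 7265835} = \frac{1}{\frac{2172401}{4} + 7265835} = \frac{1}{\frac{31235741}{4}} = \frac{4}{31235741}$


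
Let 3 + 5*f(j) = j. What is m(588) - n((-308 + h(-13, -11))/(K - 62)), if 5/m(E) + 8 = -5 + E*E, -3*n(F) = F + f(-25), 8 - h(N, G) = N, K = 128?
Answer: -1135029923/342273690 ≈ -3.3161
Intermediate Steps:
h(N, G) = 8 - N
f(j) = -⅗ + j/5
n(F) = 28/15 - F/3 (n(F) = -(F + (-⅗ + (⅕)*(-25)))/3 = -(F + (-⅗ - 5))/3 = -(F - 28/5)/3 = -(-28/5 + F)/3 = 28/15 - F/3)
m(E) = 5/(-13 + E²) (m(E) = 5/(-8 + (-5 + E*E)) = 5/(-8 + (-5 + E²)) = 5/(-13 + E²))
m(588) - n((-308 + h(-13, -11))/(K - 62)) = 5/(-13 + 588²) - (28/15 - (-308 + (8 - 1*(-13)))/(3*(128 - 62))) = 5/(-13 + 345744) - (28/15 - (-308 + (8 + 13))/(3*66)) = 5/345731 - (28/15 - (-308 + 21)/(3*66)) = 5*(1/345731) - (28/15 - (-287)/(3*66)) = 5/345731 - (28/15 - ⅓*(-287/66)) = 5/345731 - (28/15 + 287/198) = 5/345731 - 1*3283/990 = 5/345731 - 3283/990 = -1135029923/342273690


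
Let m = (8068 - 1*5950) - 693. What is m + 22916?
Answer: 24341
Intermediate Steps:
m = 1425 (m = (8068 - 5950) - 693 = 2118 - 693 = 1425)
m + 22916 = 1425 + 22916 = 24341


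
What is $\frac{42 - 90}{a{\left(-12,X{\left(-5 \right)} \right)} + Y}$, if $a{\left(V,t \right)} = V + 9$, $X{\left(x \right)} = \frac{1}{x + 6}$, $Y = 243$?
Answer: $- \frac{1}{5} \approx -0.2$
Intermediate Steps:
$X{\left(x \right)} = \frac{1}{6 + x}$
$a{\left(V,t \right)} = 9 + V$
$\frac{42 - 90}{a{\left(-12,X{\left(-5 \right)} \right)} + Y} = \frac{42 - 90}{\left(9 - 12\right) + 243} = - \frac{48}{-3 + 243} = - \frac{48}{240} = \left(-48\right) \frac{1}{240} = - \frac{1}{5}$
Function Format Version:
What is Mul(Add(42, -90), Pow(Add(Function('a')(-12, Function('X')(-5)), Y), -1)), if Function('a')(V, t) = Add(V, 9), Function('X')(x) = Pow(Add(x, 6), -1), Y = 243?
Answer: Rational(-1, 5) ≈ -0.20000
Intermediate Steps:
Function('X')(x) = Pow(Add(6, x), -1)
Function('a')(V, t) = Add(9, V)
Mul(Add(42, -90), Pow(Add(Function('a')(-12, Function('X')(-5)), Y), -1)) = Mul(Add(42, -90), Pow(Add(Add(9, -12), 243), -1)) = Mul(-48, Pow(Add(-3, 243), -1)) = Mul(-48, Pow(240, -1)) = Mul(-48, Rational(1, 240)) = Rational(-1, 5)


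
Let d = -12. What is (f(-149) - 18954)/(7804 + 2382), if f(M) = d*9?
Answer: -9531/5093 ≈ -1.8714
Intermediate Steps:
f(M) = -108 (f(M) = -12*9 = -108)
(f(-149) - 18954)/(7804 + 2382) = (-108 - 18954)/(7804 + 2382) = -19062/10186 = -19062*1/10186 = -9531/5093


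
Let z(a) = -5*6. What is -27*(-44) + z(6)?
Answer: 1158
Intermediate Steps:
z(a) = -30
-27*(-44) + z(6) = -27*(-44) - 30 = 1188 - 30 = 1158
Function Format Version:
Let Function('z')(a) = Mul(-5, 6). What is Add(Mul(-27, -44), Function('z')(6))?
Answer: 1158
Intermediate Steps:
Function('z')(a) = -30
Add(Mul(-27, -44), Function('z')(6)) = Add(Mul(-27, -44), -30) = Add(1188, -30) = 1158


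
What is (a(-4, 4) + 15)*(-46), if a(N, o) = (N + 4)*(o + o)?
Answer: -690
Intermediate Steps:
a(N, o) = 2*o*(4 + N) (a(N, o) = (4 + N)*(2*o) = 2*o*(4 + N))
(a(-4, 4) + 15)*(-46) = (2*4*(4 - 4) + 15)*(-46) = (2*4*0 + 15)*(-46) = (0 + 15)*(-46) = 15*(-46) = -690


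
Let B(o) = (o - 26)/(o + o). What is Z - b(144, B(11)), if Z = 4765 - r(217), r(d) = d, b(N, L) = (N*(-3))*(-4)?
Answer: 2820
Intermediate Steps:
B(o) = (-26 + o)/(2*o) (B(o) = (-26 + o)/((2*o)) = (-26 + o)*(1/(2*o)) = (-26 + o)/(2*o))
b(N, L) = 12*N (b(N, L) = -3*N*(-4) = 12*N)
Z = 4548 (Z = 4765 - 1*217 = 4765 - 217 = 4548)
Z - b(144, B(11)) = 4548 - 12*144 = 4548 - 1*1728 = 4548 - 1728 = 2820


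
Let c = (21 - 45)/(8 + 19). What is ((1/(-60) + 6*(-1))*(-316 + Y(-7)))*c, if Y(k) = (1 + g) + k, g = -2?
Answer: -8664/5 ≈ -1732.8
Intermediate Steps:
c = -8/9 (c = -24/27 = -24*1/27 = -8/9 ≈ -0.88889)
Y(k) = -1 + k (Y(k) = (1 - 2) + k = -1 + k)
((1/(-60) + 6*(-1))*(-316 + Y(-7)))*c = ((1/(-60) + 6*(-1))*(-316 + (-1 - 7)))*(-8/9) = ((-1/60 - 6)*(-316 - 8))*(-8/9) = -361/60*(-324)*(-8/9) = (9747/5)*(-8/9) = -8664/5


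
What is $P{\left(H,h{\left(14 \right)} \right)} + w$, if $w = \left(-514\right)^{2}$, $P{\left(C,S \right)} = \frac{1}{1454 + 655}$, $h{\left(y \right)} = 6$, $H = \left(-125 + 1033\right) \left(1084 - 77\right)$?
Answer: $\frac{557189365}{2109} \approx 2.642 \cdot 10^{5}$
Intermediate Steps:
$H = 914356$ ($H = 908 \cdot 1007 = 914356$)
$P{\left(C,S \right)} = \frac{1}{2109}$
$w = 264196$
$P{\left(H,h{\left(14 \right)} \right)} + w = \frac{1}{2109} + 264196 = \frac{557189365}{2109}$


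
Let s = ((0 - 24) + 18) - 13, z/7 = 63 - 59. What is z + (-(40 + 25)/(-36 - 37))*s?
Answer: 809/73 ≈ 11.082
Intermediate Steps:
z = 28 (z = 7*(63 - 59) = 7*4 = 28)
s = -19 (s = (-24 + 18) - 13 = -6 - 13 = -19)
z + (-(40 + 25)/(-36 - 37))*s = 28 - (40 + 25)/(-36 - 37)*(-19) = 28 - 65/(-73)*(-19) = 28 - 65*(-1)/73*(-19) = 28 - 1*(-65/73)*(-19) = 28 + (65/73)*(-19) = 28 - 1235/73 = 809/73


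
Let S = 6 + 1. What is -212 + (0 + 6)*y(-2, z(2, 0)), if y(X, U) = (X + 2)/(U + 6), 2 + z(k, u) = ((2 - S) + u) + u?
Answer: -212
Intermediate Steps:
S = 7
z(k, u) = -7 + 2*u (z(k, u) = -2 + (((2 - 1*7) + u) + u) = -2 + (((2 - 7) + u) + u) = -2 + ((-5 + u) + u) = -2 + (-5 + 2*u) = -7 + 2*u)
y(X, U) = (2 + X)/(6 + U)
-212 + (0 + 6)*y(-2, z(2, 0)) = -212 + (0 + 6)*((2 - 2)/(6 + (-7 + 2*0))) = -212 + 6*(0/(6 + (-7 + 0))) = -212 + 6*(0/(6 - 7)) = -212 + 6*(0/(-1)) = -212 + 6*(-1*0) = -212 + 6*0 = -212 + 0 = -212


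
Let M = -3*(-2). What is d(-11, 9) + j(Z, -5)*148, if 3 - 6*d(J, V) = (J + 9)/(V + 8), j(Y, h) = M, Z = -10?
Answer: 90629/102 ≈ 888.52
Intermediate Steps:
M = 6
j(Y, h) = 6
d(J, V) = ½ - (9 + J)/(6*(8 + V)) (d(J, V) = ½ - (J + 9)/(6*(V + 8)) = ½ - (9 + J)/(6*(8 + V)))
d(-11, 9) + j(Z, -5)*148 = (15 - 1*(-11) + 3*9)/(6*(8 + 9)) + 6*148 = (⅙)*(15 + 11 + 27)/17 + 888 = (⅙)*(1/17)*53 + 888 = 53/102 + 888 = 90629/102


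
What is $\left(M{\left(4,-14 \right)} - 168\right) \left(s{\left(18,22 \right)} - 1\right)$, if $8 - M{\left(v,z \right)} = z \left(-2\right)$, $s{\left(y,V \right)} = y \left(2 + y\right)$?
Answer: $-67492$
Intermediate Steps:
$M{\left(v,z \right)} = 8 + 2 z$ ($M{\left(v,z \right)} = 8 - z \left(-2\right) = 8 - - 2 z = 8 + 2 z$)
$\left(M{\left(4,-14 \right)} - 168\right) \left(s{\left(18,22 \right)} - 1\right) = \left(\left(8 + 2 \left(-14\right)\right) - 168\right) \left(18 \left(2 + 18\right) - 1\right) = \left(\left(8 - 28\right) - 168\right) \left(18 \cdot 20 - 1\right) = \left(-20 - 168\right) \left(360 - 1\right) = \left(-188\right) 359 = -67492$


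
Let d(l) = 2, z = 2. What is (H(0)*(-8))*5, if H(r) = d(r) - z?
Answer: 0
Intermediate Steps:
H(r) = 0 (H(r) = 2 - 1*2 = 2 - 2 = 0)
(H(0)*(-8))*5 = (0*(-8))*5 = 0*5 = 0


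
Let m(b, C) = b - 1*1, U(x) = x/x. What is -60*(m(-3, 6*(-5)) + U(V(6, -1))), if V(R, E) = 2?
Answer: 180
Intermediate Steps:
U(x) = 1
m(b, C) = -1 + b (m(b, C) = b - 1 = -1 + b)
-60*(m(-3, 6*(-5)) + U(V(6, -1))) = -60*((-1 - 3) + 1) = -60*(-4 + 1) = -60*(-3) = 180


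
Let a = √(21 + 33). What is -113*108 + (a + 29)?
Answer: -12175 + 3*√6 ≈ -12168.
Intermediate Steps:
a = 3*√6 (a = √54 = 3*√6 ≈ 7.3485)
-113*108 + (a + 29) = -113*108 + (3*√6 + 29) = -12204 + (29 + 3*√6) = -12175 + 3*√6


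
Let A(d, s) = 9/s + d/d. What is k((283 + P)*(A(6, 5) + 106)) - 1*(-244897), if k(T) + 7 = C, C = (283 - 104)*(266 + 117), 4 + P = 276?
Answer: 313447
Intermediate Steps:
P = 272 (P = -4 + 276 = 272)
A(d, s) = 1 + 9/s (A(d, s) = 9/s + 1 = 1 + 9/s)
C = 68557 (C = 179*383 = 68557)
k(T) = 68550 (k(T) = -7 + 68557 = 68550)
k((283 + P)*(A(6, 5) + 106)) - 1*(-244897) = 68550 - 1*(-244897) = 68550 + 244897 = 313447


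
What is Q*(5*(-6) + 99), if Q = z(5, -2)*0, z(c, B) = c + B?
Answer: 0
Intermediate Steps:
z(c, B) = B + c
Q = 0 (Q = (-2 + 5)*0 = 3*0 = 0)
Q*(5*(-6) + 99) = 0*(5*(-6) + 99) = 0*(-30 + 99) = 0*69 = 0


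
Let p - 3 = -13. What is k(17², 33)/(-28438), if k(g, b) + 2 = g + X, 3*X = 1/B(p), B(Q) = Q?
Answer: -8609/853140 ≈ -0.010091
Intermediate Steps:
p = -10 (p = 3 - 13 = -10)
X = -1/30 (X = (⅓)/(-10) = (⅓)*(-⅒) = -1/30 ≈ -0.033333)
k(g, b) = -61/30 + g (k(g, b) = -2 + (g - 1/30) = -2 + (-1/30 + g) = -61/30 + g)
k(17², 33)/(-28438) = (-61/30 + 17²)/(-28438) = (-61/30 + 289)*(-1/28438) = (8609/30)*(-1/28438) = -8609/853140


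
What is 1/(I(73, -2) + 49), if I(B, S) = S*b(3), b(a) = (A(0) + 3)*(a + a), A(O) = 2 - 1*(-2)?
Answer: -1/35 ≈ -0.028571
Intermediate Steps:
A(O) = 4 (A(O) = 2 + 2 = 4)
b(a) = 14*a (b(a) = (4 + 3)*(a + a) = 7*(2*a) = 14*a)
I(B, S) = 42*S (I(B, S) = S*(14*3) = S*42 = 42*S)
1/(I(73, -2) + 49) = 1/(42*(-2) + 49) = 1/(-84 + 49) = 1/(-35) = -1/35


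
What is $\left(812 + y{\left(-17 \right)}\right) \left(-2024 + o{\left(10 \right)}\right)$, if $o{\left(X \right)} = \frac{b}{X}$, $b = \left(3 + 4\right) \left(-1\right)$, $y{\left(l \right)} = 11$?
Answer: $- \frac{16663281}{10} \approx -1.6663 \cdot 10^{6}$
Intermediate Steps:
$b = -7$ ($b = 7 \left(-1\right) = -7$)
$o{\left(X \right)} = - \frac{7}{X}$
$\left(812 + y{\left(-17 \right)}\right) \left(-2024 + o{\left(10 \right)}\right) = \left(812 + 11\right) \left(-2024 - \frac{7}{10}\right) = 823 \left(-2024 - \frac{7}{10}\right) = 823 \left(- \frac{20247}{10}\right) = - \frac{16663281}{10}$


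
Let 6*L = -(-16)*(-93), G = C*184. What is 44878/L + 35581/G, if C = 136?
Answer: -356203/1984 ≈ -179.54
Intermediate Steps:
G = 25024 (G = 136*184 = 25024)
L = -248 (L = (-(-16)*(-93))/6 = (-1*1488)/6 = (⅙)*(-1488) = -248)
44878/L + 35581/G = 44878/(-248) + 35581/25024 = 44878*(-1/248) + 35581*(1/25024) = -22439/124 + 91/64 = -356203/1984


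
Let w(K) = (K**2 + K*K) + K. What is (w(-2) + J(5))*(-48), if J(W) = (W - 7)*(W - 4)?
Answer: -192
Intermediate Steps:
w(K) = K + 2*K**2 (w(K) = (K**2 + K**2) + K = 2*K**2 + K = K + 2*K**2)
J(W) = (-7 + W)*(-4 + W)
(w(-2) + J(5))*(-48) = (-2*(1 + 2*(-2)) + (28 + 5**2 - 11*5))*(-48) = (-2*(1 - 4) + (28 + 25 - 55))*(-48) = (-2*(-3) - 2)*(-48) = (6 - 2)*(-48) = 4*(-48) = -192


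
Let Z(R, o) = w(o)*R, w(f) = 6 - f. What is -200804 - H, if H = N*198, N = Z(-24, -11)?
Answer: -120020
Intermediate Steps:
Z(R, o) = R*(6 - o) (Z(R, o) = (6 - o)*R = R*(6 - o))
N = -408 (N = -24*(6 - 1*(-11)) = -24*(6 + 11) = -24*17 = -408)
H = -80784 (H = -408*198 = -80784)
-200804 - H = -200804 - 1*(-80784) = -200804 + 80784 = -120020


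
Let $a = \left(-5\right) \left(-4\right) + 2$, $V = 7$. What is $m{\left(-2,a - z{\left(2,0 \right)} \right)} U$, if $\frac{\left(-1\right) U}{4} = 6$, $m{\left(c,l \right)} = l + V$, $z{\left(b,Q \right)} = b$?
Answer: $-648$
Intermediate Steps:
$a = 22$ ($a = 20 + 2 = 22$)
$m{\left(c,l \right)} = 7 + l$ ($m{\left(c,l \right)} = l + 7 = 7 + l$)
$U = -24$ ($U = \left(-4\right) 6 = -24$)
$m{\left(-2,a - z{\left(2,0 \right)} \right)} U = \left(7 + \left(22 - 2\right)\right) \left(-24\right) = \left(7 + 20\right) \left(-24\right) = 27 \left(-24\right) = -648$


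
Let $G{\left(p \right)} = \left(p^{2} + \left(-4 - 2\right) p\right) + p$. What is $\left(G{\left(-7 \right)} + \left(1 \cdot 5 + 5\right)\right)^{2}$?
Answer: $8836$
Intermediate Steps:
$G{\left(p \right)} = p^{2} - 5 p$ ($G{\left(p \right)} = \left(p^{2} + \left(-4 - 2\right) p\right) + p = \left(p^{2} - 6 p\right) + p = p^{2} - 5 p$)
$\left(G{\left(-7 \right)} + \left(1 \cdot 5 + 5\right)\right)^{2} = \left(- 7 \left(-5 - 7\right) + \left(1 \cdot 5 + 5\right)\right)^{2} = \left(\left(-7\right) \left(-12\right) + \left(5 + 5\right)\right)^{2} = \left(84 + 10\right)^{2} = 94^{2} = 8836$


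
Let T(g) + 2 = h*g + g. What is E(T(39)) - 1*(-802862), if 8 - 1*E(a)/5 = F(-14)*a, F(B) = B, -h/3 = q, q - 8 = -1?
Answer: 748162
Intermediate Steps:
q = 7 (q = 8 - 1 = 7)
h = -21 (h = -3*7 = -21)
T(g) = -2 - 20*g (T(g) = -2 + (-21*g + g) = -2 - 20*g)
E(a) = 40 + 70*a (E(a) = 40 - (-70)*a = 40 + 70*a)
E(T(39)) - 1*(-802862) = (40 + 70*(-2 - 20*39)) - 1*(-802862) = (40 + 70*(-2 - 780)) + 802862 = (40 + 70*(-782)) + 802862 = (40 - 54740) + 802862 = -54700 + 802862 = 748162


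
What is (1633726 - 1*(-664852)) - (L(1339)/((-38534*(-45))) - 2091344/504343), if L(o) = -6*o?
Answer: 335035929752215267/145757648715 ≈ 2.2986e+6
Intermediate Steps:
(1633726 - 1*(-664852)) - (L(1339)/((-38534*(-45))) - 2091344/504343) = (1633726 - 1*(-664852)) - ((-6*1339)/((-38534*(-45))) - 2091344/504343) = (1633726 + 664852) - (-8034/1734030 - 2091344*1/504343) = 2298578 - (-8034*1/1734030 - 2091344/504343) = 2298578 - (-1339/289005 - 2091344/504343) = 2298578 - 1*(-605084187997/145757648715) = 2298578 + 605084187997/145757648715 = 335035929752215267/145757648715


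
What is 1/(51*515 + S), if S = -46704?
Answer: -1/20439 ≈ -4.8926e-5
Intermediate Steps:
1/(51*515 + S) = 1/(51*515 - 46704) = 1/(26265 - 46704) = 1/(-20439) = -1/20439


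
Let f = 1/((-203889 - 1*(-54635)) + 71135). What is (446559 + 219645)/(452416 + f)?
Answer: 7434741468/5048897929 ≈ 1.4725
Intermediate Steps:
f = -1/78119 (f = 1/((-203889 + 54635) + 71135) = 1/(-149254 + 71135) = 1/(-78119) = -1/78119 ≈ -1.2801e-5)
(446559 + 219645)/(452416 + f) = (446559 + 219645)/(452416 - 1/78119) = 666204/(35342285503/78119) = 666204*(78119/35342285503) = 7434741468/5048897929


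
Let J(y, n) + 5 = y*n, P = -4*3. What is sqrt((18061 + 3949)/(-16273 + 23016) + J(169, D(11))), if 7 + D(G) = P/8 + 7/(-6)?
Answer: I*sqrt(669227065782)/20229 ≈ 40.44*I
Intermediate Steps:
P = -12
D(G) = -29/3 (D(G) = -7 + (-12/8 + 7/(-6)) = -7 + (-12*1/8 + 7*(-1/6)) = -7 + (-3/2 - 7/6) = -7 - 8/3 = -29/3)
J(y, n) = -5 + n*y (J(y, n) = -5 + y*n = -5 + n*y)
sqrt((18061 + 3949)/(-16273 + 23016) + J(169, D(11))) = sqrt((18061 + 3949)/(-16273 + 23016) + (-5 - 29/3*169)) = sqrt(22010/6743 + (-5 - 4901/3)) = sqrt(22010*(1/6743) - 4916/3) = sqrt(22010/6743 - 4916/3) = sqrt(-33082558/20229) = I*sqrt(669227065782)/20229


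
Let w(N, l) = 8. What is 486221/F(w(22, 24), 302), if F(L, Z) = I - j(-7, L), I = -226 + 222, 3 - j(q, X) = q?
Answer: -486221/14 ≈ -34730.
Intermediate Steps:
j(q, X) = 3 - q
I = -4
F(L, Z) = -14 (F(L, Z) = -4 - (3 - 1*(-7)) = -4 - (3 + 7) = -4 - 1*10 = -4 - 10 = -14)
486221/F(w(22, 24), 302) = 486221/(-14) = 486221*(-1/14) = -486221/14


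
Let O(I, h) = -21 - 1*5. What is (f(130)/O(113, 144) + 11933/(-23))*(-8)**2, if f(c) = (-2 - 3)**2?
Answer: -9946656/299 ≈ -33266.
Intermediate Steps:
O(I, h) = -26 (O(I, h) = -21 - 5 = -26)
f(c) = 25 (f(c) = (-5)**2 = 25)
(f(130)/O(113, 144) + 11933/(-23))*(-8)**2 = (25/(-26) + 11933/(-23))*(-8)**2 = (25*(-1/26) + 11933*(-1/23))*64 = (-25/26 - 11933/23)*64 = -310833/598*64 = -9946656/299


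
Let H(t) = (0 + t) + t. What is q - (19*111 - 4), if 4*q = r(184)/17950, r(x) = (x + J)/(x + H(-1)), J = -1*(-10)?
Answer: -13753648903/6533800 ≈ -2105.0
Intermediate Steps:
H(t) = 2*t (H(t) = t + t = 2*t)
J = 10
r(x) = (10 + x)/(-2 + x) (r(x) = (x + 10)/(x + 2*(-1)) = (10 + x)/(x - 2) = (10 + x)/(-2 + x))
q = 97/6533800 (q = (((10 + 184)/(-2 + 184))/17950)/4 = ((194/182)*(1/17950))/4 = (((1/182)*194)*(1/17950))/4 = ((97/91)*(1/17950))/4 = (1/4)*(97/1633450) = 97/6533800 ≈ 1.4846e-5)
q - (19*111 - 4) = 97/6533800 - (19*111 - 4) = 97/6533800 - (2109 - 4) = 97/6533800 - 1*2105 = 97/6533800 - 2105 = -13753648903/6533800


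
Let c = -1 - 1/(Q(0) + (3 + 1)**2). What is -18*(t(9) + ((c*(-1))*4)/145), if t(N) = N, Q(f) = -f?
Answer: -47133/290 ≈ -162.53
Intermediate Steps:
c = -17/16 (c = -1 - 1/(-1*0 + (3 + 1)**2) = -1 - 1/(0 + 4**2) = -1 - 1/(0 + 16) = -1 - 1/16 = -17/16 ≈ -1.0625)
-18*(t(9) + ((c*(-1))*4)/145) = -18*(9 + (-17/16*(-1)*4)/145) = -18*(9 + ((17/16)*4)*(1/145)) = -18*(9 + (17/4)*(1/145)) = -18*(9 + 17/580) = -18*5237/580 = -47133/290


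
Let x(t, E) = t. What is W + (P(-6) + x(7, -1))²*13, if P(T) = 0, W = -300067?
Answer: -299430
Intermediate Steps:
W + (P(-6) + x(7, -1))²*13 = -300067 + (0 + 7)²*13 = -300067 + 7²*13 = -300067 + 49*13 = -300067 + 637 = -299430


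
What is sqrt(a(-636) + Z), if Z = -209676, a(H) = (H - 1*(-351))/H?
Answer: I*sqrt(2355914501)/106 ≈ 457.9*I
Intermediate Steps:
a(H) = (351 + H)/H (a(H) = (H + 351)/H = (351 + H)/H)
sqrt(a(-636) + Z) = sqrt((351 - 636)/(-636) - 209676) = sqrt(-1/636*(-285) - 209676) = sqrt(95/212 - 209676) = sqrt(-44451217/212) = I*sqrt(2355914501)/106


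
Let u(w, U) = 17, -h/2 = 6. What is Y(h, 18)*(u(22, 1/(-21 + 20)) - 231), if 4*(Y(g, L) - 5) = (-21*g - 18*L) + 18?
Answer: 1819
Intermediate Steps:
h = -12 (h = -2*6 = -12)
Y(g, L) = 19/2 - 21*g/4 - 9*L/2 (Y(g, L) = 5 + ((-21*g - 18*L) + 18)/4 = 5 + (18 - 21*g - 18*L)/4 = 5 + (9/2 - 21*g/4 - 9*L/2) = 19/2 - 21*g/4 - 9*L/2)
Y(h, 18)*(u(22, 1/(-21 + 20)) - 231) = (19/2 - 21/4*(-12) - 9/2*18)*(17 - 231) = (19/2 + 63 - 81)*(-214) = -17/2*(-214) = 1819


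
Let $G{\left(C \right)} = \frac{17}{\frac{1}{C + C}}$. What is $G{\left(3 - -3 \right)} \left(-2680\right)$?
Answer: $-546720$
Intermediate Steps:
$G{\left(C \right)} = 34 C$ ($G{\left(C \right)} = \frac{17}{\frac{1}{2 C}} = \frac{17}{\frac{1}{2} \frac{1}{C}} = 17 \cdot 2 C = 34 C$)
$G{\left(3 - -3 \right)} \left(-2680\right) = 34 \left(3 - -3\right) \left(-2680\right) = 34 \left(3 + 3\right) \left(-2680\right) = 34 \cdot 6 \left(-2680\right) = 204 \left(-2680\right) = -546720$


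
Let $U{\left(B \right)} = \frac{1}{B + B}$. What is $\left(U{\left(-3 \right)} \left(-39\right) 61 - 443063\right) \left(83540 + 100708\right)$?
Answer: $-81560417292$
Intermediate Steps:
$U{\left(B \right)} = \frac{1}{2 B}$
$\left(U{\left(-3 \right)} \left(-39\right) 61 - 443063\right) \left(83540 + 100708\right) = \left(\frac{1}{2 \left(-3\right)} \left(-39\right) 61 - 443063\right) \left(83540 + 100708\right) = \left(\frac{1}{2} \left(- \frac{1}{3}\right) \left(-39\right) 61 - 443063\right) 184248 = \left(\left(- \frac{1}{6}\right) \left(-39\right) 61 - 443063\right) 184248 = \left(\frac{13}{2} \cdot 61 - 443063\right) 184248 = \left(\frac{793}{2} - 443063\right) 184248 = \left(- \frac{885333}{2}\right) 184248 = -81560417292$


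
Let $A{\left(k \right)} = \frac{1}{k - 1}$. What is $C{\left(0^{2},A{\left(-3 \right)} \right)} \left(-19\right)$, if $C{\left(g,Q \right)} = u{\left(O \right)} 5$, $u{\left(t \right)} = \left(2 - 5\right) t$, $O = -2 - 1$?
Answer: $-855$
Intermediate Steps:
$O = -3$
$A{\left(k \right)} = \frac{1}{-1 + k}$
$u{\left(t \right)} = - 3 t$
$C{\left(g,Q \right)} = 45$ ($C{\left(g,Q \right)} = \left(-3\right) \left(-3\right) 5 = 9 \cdot 5 = 45$)
$C{\left(0^{2},A{\left(-3 \right)} \right)} \left(-19\right) = 45 \left(-19\right) = -855$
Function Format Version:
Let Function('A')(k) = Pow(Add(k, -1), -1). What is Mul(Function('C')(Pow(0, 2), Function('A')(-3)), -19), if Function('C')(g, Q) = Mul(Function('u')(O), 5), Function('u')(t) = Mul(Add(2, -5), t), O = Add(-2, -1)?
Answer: -855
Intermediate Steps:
O = -3
Function('A')(k) = Pow(Add(-1, k), -1)
Function('u')(t) = Mul(-3, t)
Function('C')(g, Q) = 45 (Function('C')(g, Q) = Mul(Mul(-3, -3), 5) = Mul(9, 5) = 45)
Mul(Function('C')(Pow(0, 2), Function('A')(-3)), -19) = Mul(45, -19) = -855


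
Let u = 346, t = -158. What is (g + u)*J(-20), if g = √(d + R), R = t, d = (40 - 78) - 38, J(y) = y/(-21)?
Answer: 6920/21 + 20*I*√26/7 ≈ 329.52 + 14.569*I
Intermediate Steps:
J(y) = -y/21 (J(y) = y*(-1/21) = -y/21)
d = -76 (d = -38 - 38 = -76)
R = -158
g = 3*I*√26 (g = √(-76 - 158) = √(-234) = 3*I*√26 ≈ 15.297*I)
(g + u)*J(-20) = (3*I*√26 + 346)*(-1/21*(-20)) = (346 + 3*I*√26)*(20/21) = 6920/21 + 20*I*√26/7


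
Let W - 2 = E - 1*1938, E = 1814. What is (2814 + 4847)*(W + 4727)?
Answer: 35278905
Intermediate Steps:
W = -122 (W = 2 + (1814 - 1*1938) = 2 + (1814 - 1938) = 2 - 124 = -122)
(2814 + 4847)*(W + 4727) = (2814 + 4847)*(-122 + 4727) = 7661*4605 = 35278905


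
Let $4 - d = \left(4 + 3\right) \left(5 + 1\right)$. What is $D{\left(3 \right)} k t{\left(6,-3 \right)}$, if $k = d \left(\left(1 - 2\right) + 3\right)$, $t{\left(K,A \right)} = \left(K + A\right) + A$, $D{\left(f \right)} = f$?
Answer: $0$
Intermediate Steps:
$d = -38$ ($d = 4 - \left(4 + 3\right) \left(5 + 1\right) = 4 - 7 \cdot 6 = 4 - 42 = -38$)
$t{\left(K,A \right)} = K + 2 A$ ($t{\left(K,A \right)} = \left(A + K\right) + A = K + 2 A$)
$k = -76$ ($k = - 38 \left(\left(1 - 2\right) + 3\right) = - 38 \left(-1 + 3\right) = \left(-38\right) 2 = -76$)
$D{\left(3 \right)} k t{\left(6,-3 \right)} = 3 \left(-76\right) \left(6 + 2 \left(-3\right)\right) = - 228 \left(6 - 6\right) = \left(-228\right) 0 = 0$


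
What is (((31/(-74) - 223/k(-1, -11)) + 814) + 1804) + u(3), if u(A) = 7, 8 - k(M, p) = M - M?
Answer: 768625/296 ≈ 2596.7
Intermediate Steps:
k(M, p) = 8 (k(M, p) = 8 - (M - M) = 8 - 1*0 = 8 + 0 = 8)
(((31/(-74) - 223/k(-1, -11)) + 814) + 1804) + u(3) = (((31/(-74) - 223/8) + 814) + 1804) + 7 = (((31*(-1/74) - 223*1/8) + 814) + 1804) + 7 = (((-31/74 - 223/8) + 814) + 1804) + 7 = ((-8375/296 + 814) + 1804) + 7 = (232569/296 + 1804) + 7 = 766553/296 + 7 = 768625/296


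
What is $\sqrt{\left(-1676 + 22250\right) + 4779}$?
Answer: $9 \sqrt{313} \approx 159.23$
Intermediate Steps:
$\sqrt{\left(-1676 + 22250\right) + 4779} = \sqrt{20574 + 4779} = \sqrt{25353} = 9 \sqrt{313}$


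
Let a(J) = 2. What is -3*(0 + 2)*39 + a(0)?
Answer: -232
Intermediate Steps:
-3*(0 + 2)*39 + a(0) = -3*(0 + 2)*39 + 2 = -3*2*39 + 2 = -6*39 + 2 = -234 + 2 = -232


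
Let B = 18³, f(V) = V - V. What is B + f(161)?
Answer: 5832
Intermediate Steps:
f(V) = 0
B = 5832
B + f(161) = 5832 + 0 = 5832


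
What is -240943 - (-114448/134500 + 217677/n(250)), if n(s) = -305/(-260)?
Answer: -874810700043/2051125 ≈ -4.2650e+5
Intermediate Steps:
n(s) = 61/52 (n(s) = -305*(-1/260) = 61/52)
-240943 - (-114448/134500 + 217677/n(250)) = -240943 - (-114448/134500 + 217677/(61/52)) = -240943 - (-114448*1/134500 + 217677*(52/61)) = -240943 - (-28612/33625 + 11319204/61) = -240943 - 1*380606489168/2051125 = -240943 - 380606489168/2051125 = -874810700043/2051125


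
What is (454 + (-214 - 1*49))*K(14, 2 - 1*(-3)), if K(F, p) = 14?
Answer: 2674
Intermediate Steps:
(454 + (-214 - 1*49))*K(14, 2 - 1*(-3)) = (454 + (-214 - 1*49))*14 = (454 + (-214 - 49))*14 = (454 - 263)*14 = 191*14 = 2674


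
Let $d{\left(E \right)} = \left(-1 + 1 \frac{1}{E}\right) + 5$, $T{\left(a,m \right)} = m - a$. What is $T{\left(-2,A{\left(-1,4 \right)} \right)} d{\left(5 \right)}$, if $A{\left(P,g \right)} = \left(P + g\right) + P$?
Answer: $\frac{84}{5} \approx 16.8$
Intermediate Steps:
$A{\left(P,g \right)} = g + 2 P$
$d{\left(E \right)} = 4 + \frac{1}{E}$ ($d{\left(E \right)} = \left(-1 + \frac{1}{E}\right) + 5 = 4 + \frac{1}{E}$)
$T{\left(-2,A{\left(-1,4 \right)} \right)} d{\left(5 \right)} = \left(\left(4 + 2 \left(-1\right)\right) - -2\right) \left(4 + \frac{1}{5}\right) = \left(\left(4 - 2\right) + 2\right) \left(4 + \frac{1}{5}\right) = \left(2 + 2\right) \frac{21}{5} = 4 \cdot \frac{21}{5} = \frac{84}{5}$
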